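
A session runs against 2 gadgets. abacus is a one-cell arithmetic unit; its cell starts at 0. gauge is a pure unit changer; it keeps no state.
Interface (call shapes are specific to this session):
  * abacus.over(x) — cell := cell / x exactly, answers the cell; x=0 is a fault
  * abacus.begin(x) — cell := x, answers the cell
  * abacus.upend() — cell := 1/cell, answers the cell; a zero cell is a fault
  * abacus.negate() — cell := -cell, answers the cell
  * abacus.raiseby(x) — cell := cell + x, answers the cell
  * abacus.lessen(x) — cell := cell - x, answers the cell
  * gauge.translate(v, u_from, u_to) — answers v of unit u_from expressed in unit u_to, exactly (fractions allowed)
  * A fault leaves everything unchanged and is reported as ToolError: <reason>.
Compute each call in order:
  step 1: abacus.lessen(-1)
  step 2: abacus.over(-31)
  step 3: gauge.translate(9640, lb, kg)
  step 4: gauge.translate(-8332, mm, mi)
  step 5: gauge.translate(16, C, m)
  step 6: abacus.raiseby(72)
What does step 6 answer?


// abacus.lessen(x: -1) => 1
// abacus.over(x: -31) => -1/31
// gauge.translate(v: 9640, u_from: lb, u_to: kg) => 10931576117/2500000
// gauge.translate(v: -8332, u_from: mm, u_to: mi) => -2083/402336
// gauge.translate(v: 16, u_from: C, u_to: m) => ToolError: incompatible units
// abacus.raiseby(x: 72) => 2231/31

Answer: 2231/31


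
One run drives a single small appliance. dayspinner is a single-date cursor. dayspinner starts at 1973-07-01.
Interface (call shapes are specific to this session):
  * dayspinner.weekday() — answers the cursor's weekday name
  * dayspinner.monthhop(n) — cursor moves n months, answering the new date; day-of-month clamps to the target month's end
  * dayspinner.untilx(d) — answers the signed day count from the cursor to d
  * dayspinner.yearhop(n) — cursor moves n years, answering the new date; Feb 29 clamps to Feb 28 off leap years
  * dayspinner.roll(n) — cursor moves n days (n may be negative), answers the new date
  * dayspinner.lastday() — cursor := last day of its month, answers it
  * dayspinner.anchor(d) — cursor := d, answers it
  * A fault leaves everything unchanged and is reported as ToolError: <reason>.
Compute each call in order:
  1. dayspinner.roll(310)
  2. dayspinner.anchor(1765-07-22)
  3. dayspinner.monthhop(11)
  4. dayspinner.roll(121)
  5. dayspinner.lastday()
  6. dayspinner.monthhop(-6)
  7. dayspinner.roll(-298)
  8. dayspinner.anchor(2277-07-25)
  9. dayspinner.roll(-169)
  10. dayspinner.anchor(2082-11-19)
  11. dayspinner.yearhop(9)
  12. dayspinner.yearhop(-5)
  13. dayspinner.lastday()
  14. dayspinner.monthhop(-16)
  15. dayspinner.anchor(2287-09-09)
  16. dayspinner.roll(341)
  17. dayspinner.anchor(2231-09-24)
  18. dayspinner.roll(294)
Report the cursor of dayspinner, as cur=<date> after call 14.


>>> dayspinner.roll n→310
  1974-05-07
>>> dayspinner.anchor d→1765-07-22
  1765-07-22
>>> dayspinner.monthhop n→11
  1766-06-22
>>> dayspinner.roll n→121
  1766-10-21
>>> dayspinner.lastday
  1766-10-31
>>> dayspinner.monthhop n→-6
  1766-04-30
>>> dayspinner.roll n→-298
  1765-07-06
>>> dayspinner.anchor d→2277-07-25
  2277-07-25
>>> dayspinner.roll n→-169
  2277-02-06
>>> dayspinner.anchor d→2082-11-19
  2082-11-19
>>> dayspinner.yearhop n→9
  2091-11-19
>>> dayspinner.yearhop n→-5
  2086-11-19
>>> dayspinner.lastday
  2086-11-30
>>> dayspinner.monthhop n→-16
  2085-07-30
>>> dayspinner.anchor d→2287-09-09
  2287-09-09
>>> dayspinner.roll n→341
  2288-08-15
>>> dayspinner.anchor d→2231-09-24
  2231-09-24
>>> dayspinner.roll n→294
  2232-07-14

Answer: cur=2085-07-30


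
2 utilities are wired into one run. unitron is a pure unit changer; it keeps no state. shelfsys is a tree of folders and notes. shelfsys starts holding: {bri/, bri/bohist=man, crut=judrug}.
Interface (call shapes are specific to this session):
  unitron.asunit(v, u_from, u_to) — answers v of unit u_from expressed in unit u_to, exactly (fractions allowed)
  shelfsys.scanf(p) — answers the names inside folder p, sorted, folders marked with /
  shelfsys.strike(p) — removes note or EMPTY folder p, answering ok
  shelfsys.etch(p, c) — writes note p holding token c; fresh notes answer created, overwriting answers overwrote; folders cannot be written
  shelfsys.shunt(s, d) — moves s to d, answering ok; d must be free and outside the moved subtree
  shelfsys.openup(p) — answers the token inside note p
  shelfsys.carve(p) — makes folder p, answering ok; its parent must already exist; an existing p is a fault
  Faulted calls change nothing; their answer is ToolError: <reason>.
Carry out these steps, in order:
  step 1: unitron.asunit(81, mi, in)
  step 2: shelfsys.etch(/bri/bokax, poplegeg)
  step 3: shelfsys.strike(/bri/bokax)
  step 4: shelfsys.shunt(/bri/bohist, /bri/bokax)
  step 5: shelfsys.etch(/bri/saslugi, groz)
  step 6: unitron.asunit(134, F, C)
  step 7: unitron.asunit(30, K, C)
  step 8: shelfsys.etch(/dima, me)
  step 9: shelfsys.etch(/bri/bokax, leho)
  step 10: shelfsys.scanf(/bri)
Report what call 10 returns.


// unitron.asunit(v='81', u_from='mi', u_to='in') : 5132160
// shelfsys.etch(p='/bri/bokax', c='poplegeg') : created
// shelfsys.strike(p='/bri/bokax') : ok
// shelfsys.shunt(s='/bri/bohist', d='/bri/bokax') : ok
// shelfsys.etch(p='/bri/saslugi', c='groz') : created
// unitron.asunit(v='134', u_from='F', u_to='C') : 170/3
// unitron.asunit(v='30', u_from='K', u_to='C') : -4863/20
// shelfsys.etch(p='/dima', c='me') : created
// shelfsys.etch(p='/bri/bokax', c='leho') : overwrote
// shelfsys.scanf(p='/bri') : [bokax, saslugi]

Answer: [bokax, saslugi]


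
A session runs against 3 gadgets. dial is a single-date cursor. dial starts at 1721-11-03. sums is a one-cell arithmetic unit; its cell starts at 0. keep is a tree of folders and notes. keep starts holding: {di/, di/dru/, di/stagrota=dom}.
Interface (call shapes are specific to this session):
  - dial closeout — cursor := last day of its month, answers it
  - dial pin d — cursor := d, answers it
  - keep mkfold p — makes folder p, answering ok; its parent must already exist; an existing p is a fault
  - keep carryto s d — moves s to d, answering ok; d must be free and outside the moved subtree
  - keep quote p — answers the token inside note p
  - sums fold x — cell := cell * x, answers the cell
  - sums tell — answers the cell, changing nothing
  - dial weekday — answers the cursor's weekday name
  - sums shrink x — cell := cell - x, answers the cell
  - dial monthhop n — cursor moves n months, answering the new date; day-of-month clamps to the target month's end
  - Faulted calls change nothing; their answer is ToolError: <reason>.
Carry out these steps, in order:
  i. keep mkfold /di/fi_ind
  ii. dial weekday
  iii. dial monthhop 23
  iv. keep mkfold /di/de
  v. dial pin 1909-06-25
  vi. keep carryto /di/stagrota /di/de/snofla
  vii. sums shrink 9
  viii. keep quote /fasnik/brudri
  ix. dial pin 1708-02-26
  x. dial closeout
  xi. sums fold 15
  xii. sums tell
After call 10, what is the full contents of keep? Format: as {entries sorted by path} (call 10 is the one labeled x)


Do: keep mkfold[p→/di/fi_ind]
See: ok
Do: dial weekday[]
See: Monday
Do: dial monthhop[n→23]
See: 1723-10-03
Do: keep mkfold[p→/di/de]
See: ok
Do: dial pin[d→1909-06-25]
See: 1909-06-25
Do: keep carryto[s→/di/stagrota; d→/di/de/snofla]
See: ok
Do: sums shrink[x→9]
See: -9
Do: keep quote[p→/fasnik/brudri]
See: ToolError: not found
Do: dial pin[d→1708-02-26]
See: 1708-02-26
Do: dial closeout[]
See: 1708-02-29
Do: sums fold[x→15]
See: -135
Do: sums tell[]
See: -135

Answer: {di/, di/de/, di/de/snofla=dom, di/dru/, di/fi_ind/}


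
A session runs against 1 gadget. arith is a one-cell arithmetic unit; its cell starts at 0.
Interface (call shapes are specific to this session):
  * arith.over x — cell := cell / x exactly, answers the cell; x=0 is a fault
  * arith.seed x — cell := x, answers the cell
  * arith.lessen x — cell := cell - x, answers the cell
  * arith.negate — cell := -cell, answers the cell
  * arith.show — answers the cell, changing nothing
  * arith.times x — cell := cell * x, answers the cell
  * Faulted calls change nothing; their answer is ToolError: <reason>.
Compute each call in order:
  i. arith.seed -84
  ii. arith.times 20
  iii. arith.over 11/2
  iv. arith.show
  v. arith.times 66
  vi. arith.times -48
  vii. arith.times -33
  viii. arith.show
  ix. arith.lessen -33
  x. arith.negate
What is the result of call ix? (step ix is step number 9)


% seed x=-84
[out] -84
% times x=20
[out] -1680
% over x=11/2
[out] -3360/11
% show
[out] -3360/11
% times x=66
[out] -20160
% times x=-48
[out] 967680
% times x=-33
[out] -31933440
% show
[out] -31933440
% lessen x=-33
[out] -31933407
% negate
[out] 31933407

Answer: -31933407


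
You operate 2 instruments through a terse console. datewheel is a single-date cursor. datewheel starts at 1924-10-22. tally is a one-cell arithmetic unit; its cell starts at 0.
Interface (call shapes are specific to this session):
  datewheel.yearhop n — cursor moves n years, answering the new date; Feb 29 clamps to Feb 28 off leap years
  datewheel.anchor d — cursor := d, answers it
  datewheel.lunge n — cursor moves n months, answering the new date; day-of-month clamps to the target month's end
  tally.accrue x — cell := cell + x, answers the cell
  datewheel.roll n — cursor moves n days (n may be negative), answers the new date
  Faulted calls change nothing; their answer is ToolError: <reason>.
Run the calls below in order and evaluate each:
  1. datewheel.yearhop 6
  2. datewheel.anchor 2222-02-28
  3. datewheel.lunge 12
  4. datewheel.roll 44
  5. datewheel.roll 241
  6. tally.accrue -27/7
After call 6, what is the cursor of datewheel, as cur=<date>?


Answer: cur=2223-12-10

Derivation:
-- 1. datewheel.yearhop(n=6) : 1930-10-22
-- 2. datewheel.anchor(d=2222-02-28) : 2222-02-28
-- 3. datewheel.lunge(n=12) : 2223-02-28
-- 4. datewheel.roll(n=44) : 2223-04-13
-- 5. datewheel.roll(n=241) : 2223-12-10
-- 6. tally.accrue(x=-27/7) : -27/7


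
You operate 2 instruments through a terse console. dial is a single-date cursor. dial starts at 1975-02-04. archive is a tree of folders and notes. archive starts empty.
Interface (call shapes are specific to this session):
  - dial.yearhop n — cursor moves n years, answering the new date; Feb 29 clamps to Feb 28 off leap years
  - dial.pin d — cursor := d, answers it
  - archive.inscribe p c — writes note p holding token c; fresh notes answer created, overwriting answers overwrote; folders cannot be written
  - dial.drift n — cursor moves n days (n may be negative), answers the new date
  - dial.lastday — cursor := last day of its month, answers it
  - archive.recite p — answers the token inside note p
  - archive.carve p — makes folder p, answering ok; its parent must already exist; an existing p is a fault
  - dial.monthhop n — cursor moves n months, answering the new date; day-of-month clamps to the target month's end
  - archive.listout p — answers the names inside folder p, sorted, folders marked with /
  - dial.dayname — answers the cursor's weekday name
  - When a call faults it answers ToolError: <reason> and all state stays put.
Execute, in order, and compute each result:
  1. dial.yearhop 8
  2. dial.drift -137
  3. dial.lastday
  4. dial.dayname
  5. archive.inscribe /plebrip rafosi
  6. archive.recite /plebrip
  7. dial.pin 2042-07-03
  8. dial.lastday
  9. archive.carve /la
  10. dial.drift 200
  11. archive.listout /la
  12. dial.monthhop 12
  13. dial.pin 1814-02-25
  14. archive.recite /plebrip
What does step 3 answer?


→ yearhop(n=8)
← 1983-02-04
→ drift(n=-137)
← 1982-09-20
→ lastday()
← 1982-09-30
→ dayname()
← Thursday
→ inscribe(p=/plebrip, c=rafosi)
← created
→ recite(p=/plebrip)
← rafosi
→ pin(d=2042-07-03)
← 2042-07-03
→ lastday()
← 2042-07-31
→ carve(p=/la)
← ok
→ drift(n=200)
← 2043-02-16
→ listout(p=/la)
← []
→ monthhop(n=12)
← 2044-02-16
→ pin(d=1814-02-25)
← 1814-02-25
→ recite(p=/plebrip)
← rafosi

Answer: 1982-09-30


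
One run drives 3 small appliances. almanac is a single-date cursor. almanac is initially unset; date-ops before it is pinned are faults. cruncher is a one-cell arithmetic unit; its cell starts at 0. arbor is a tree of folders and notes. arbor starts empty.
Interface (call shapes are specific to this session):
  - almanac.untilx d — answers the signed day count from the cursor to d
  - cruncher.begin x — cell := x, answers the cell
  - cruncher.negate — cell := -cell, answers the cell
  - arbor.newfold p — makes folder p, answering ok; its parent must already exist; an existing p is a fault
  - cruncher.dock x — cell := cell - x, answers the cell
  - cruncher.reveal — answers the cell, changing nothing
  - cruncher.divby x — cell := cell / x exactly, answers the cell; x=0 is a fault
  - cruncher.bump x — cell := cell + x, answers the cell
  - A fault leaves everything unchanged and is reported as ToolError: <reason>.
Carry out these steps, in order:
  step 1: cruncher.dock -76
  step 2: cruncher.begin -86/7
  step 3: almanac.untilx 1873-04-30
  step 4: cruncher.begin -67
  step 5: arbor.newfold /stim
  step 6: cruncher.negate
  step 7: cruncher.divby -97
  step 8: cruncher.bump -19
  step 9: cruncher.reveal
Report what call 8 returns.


Answer: -1910/97

Derivation:
==> dock(x→-76)
<== 76
==> begin(x→-86/7)
<== -86/7
==> untilx(d→1873-04-30)
<== ToolError: no date set
==> begin(x→-67)
<== -67
==> newfold(p→/stim)
<== ok
==> negate()
<== 67
==> divby(x→-97)
<== -67/97
==> bump(x→-19)
<== -1910/97
==> reveal()
<== -1910/97


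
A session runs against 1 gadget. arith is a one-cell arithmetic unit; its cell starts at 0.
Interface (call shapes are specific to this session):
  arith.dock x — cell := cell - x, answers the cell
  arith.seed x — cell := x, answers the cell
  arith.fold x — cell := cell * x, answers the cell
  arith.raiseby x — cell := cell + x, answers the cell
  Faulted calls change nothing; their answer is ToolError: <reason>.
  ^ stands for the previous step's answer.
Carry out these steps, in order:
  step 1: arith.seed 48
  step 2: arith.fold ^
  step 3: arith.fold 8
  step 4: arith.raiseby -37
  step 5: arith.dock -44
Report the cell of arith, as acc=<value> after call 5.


$ arith.seed 48
= 48
$ arith.fold ^
= 2304
$ arith.fold 8
= 18432
$ arith.raiseby -37
= 18395
$ arith.dock -44
= 18439

Answer: acc=18439


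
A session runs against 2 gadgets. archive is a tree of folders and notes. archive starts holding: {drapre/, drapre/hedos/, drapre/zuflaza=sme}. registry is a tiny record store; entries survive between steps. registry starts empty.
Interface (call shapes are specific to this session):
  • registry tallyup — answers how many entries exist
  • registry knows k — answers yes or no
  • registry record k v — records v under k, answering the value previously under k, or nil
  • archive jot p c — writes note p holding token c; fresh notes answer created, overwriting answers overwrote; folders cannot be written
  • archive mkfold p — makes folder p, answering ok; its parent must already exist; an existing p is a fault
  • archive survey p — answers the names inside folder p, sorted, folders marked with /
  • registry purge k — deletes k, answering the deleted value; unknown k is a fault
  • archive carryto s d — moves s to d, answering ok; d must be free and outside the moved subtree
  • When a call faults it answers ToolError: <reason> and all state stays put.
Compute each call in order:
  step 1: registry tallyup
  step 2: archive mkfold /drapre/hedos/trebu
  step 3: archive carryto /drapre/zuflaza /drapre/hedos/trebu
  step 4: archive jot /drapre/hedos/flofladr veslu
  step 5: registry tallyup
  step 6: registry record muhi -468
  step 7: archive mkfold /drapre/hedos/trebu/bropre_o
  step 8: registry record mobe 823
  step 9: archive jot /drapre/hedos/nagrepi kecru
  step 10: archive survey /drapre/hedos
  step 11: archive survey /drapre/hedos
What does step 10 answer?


Answer: [flofladr, nagrepi, trebu/]

Derivation:
> registry tallyup
= 0
> archive mkfold /drapre/hedos/trebu
= ok
> archive carryto /drapre/zuflaza /drapre/hedos/trebu
= ToolError: exists
> archive jot /drapre/hedos/flofladr veslu
= created
> registry tallyup
= 0
> registry record muhi -468
= nil
> archive mkfold /drapre/hedos/trebu/bropre_o
= ok
> registry record mobe 823
= nil
> archive jot /drapre/hedos/nagrepi kecru
= created
> archive survey /drapre/hedos
= [flofladr, nagrepi, trebu/]
> archive survey /drapre/hedos
= [flofladr, nagrepi, trebu/]


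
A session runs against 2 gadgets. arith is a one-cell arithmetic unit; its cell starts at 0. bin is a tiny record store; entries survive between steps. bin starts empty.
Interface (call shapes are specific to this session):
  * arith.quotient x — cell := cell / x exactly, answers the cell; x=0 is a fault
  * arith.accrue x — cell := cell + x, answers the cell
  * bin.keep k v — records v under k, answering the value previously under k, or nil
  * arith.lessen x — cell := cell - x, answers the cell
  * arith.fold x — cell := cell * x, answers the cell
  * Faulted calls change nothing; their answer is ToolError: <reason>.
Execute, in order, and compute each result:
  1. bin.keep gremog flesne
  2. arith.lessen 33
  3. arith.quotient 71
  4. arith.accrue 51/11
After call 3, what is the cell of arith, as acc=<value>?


Answer: acc=-33/71

Derivation:
Next I call bin.keep with k=gremog, v=flesne, — result: nil.
Next I call arith.lessen with x=33, which returns -33.
Using arith.quotient with x=71, and observe -33/71.
Then arith.accrue with x=51/11, and get 3258/781.


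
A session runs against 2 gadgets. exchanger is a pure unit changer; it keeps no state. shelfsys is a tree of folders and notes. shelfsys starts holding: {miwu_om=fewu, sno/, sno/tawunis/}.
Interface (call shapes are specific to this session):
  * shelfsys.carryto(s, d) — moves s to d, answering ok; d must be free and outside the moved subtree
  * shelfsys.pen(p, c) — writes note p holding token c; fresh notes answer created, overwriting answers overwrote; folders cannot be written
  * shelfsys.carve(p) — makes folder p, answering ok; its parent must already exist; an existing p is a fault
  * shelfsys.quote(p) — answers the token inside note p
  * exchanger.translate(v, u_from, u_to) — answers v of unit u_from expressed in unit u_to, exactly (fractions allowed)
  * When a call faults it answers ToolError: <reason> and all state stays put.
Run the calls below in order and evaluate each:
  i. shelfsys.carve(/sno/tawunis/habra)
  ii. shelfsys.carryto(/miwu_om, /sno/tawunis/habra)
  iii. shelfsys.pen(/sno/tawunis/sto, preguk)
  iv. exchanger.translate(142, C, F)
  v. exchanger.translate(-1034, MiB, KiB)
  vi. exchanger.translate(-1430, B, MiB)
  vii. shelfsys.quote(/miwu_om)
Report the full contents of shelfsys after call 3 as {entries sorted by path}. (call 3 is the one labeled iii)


I run shelfsys.carve(p→/sno/tawunis/habra), and get ok.
Next I call shelfsys.carryto(s→/miwu_om, d→/sno/tawunis/habra), yielding ToolError: exists.
I call shelfsys.pen(p→/sno/tawunis/sto, c→preguk), and get created.
Invoking exchanger.translate(v→142, u_from→C, u_to→F), and observe 1438/5.
Now I run exchanger.translate(v→-1034, u_from→MiB, u_to→KiB), giving -1058816.
I run exchanger.translate(v→-1430, u_from→B, u_to→MiB): -715/524288.
I use shelfsys.quote(p→/miwu_om), and observe fewu.

Answer: {miwu_om=fewu, sno/, sno/tawunis/, sno/tawunis/habra/, sno/tawunis/sto=preguk}


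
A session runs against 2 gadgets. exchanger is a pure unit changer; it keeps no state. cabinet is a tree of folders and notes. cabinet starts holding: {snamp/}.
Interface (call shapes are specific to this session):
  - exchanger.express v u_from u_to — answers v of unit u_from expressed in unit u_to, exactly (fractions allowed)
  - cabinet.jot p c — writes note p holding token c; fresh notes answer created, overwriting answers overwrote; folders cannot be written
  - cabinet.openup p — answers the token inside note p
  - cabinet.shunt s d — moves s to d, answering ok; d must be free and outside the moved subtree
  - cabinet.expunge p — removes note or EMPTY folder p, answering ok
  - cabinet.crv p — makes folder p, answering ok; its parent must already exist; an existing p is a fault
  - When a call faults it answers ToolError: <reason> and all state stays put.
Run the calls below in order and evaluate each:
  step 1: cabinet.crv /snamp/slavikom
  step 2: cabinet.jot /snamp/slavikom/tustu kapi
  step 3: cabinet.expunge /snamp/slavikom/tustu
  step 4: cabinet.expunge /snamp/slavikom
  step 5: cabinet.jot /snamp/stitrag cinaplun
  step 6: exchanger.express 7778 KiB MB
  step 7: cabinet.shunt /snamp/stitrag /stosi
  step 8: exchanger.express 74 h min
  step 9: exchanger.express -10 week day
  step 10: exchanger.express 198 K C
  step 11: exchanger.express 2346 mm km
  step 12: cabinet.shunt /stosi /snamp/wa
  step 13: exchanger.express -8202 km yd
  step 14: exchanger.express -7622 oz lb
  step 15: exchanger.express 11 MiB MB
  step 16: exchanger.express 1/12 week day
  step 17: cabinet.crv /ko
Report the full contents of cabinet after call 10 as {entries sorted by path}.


I run crv(/snamp/slavikom), and get ok.
Invoking jot(/snamp/slavikom/tustu, kapi), giving created.
Invoking expunge(/snamp/slavikom/tustu), and see ok.
I run expunge(/snamp/slavikom), which returns ok.
Using jot(/snamp/stitrag, cinaplun): created.
I try express(7778, KiB, MB), which returns 124448/15625.
Invoking shunt(/snamp/stitrag, /stosi), giving ok.
I try express(74, h, min), and get 4440.
Next I call express(-10, week, day), giving -70.
Calling express(198, K, C), giving -1503/20.
I invoke express(2346, mm, km), and observe 1173/500000.
Invoking shunt(/stosi, /snamp/wa), which returns ok.
I call express(-8202, km, yd): -3417500000/381.
I try express(-7622, oz, lb): -3811/8.
I run express(11, MiB, MB), which returns 180224/15625.
I invoke express(1/12, week, day): 7/12.
Next I call crv(/ko), giving ok.

Answer: {snamp/, stosi=cinaplun}


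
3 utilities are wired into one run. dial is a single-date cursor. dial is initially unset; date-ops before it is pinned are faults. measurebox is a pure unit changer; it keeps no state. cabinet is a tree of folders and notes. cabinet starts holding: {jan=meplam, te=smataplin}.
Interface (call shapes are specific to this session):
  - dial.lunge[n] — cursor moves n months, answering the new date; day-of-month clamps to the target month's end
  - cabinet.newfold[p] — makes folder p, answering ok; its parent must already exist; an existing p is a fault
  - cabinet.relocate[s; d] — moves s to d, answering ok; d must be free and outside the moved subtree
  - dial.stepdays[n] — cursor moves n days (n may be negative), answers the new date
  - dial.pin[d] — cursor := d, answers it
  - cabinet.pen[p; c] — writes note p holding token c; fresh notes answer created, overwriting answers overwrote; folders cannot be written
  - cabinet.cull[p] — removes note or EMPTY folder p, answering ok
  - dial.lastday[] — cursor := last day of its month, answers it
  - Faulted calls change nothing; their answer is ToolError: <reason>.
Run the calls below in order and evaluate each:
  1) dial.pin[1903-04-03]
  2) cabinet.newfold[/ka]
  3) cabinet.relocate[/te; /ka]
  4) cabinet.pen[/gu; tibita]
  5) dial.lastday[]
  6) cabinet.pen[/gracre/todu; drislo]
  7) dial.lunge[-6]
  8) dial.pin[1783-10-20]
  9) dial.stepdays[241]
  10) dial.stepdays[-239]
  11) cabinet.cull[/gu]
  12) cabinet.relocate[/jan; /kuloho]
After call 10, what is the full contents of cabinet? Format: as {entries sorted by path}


Answer: {gu=tibita, jan=meplam, ka/, te=smataplin}

Derivation:
Do: dial.pin[1903-04-03]
See: 1903-04-03
Do: cabinet.newfold[/ka]
See: ok
Do: cabinet.relocate[/te; /ka]
See: ToolError: exists
Do: cabinet.pen[/gu; tibita]
See: created
Do: dial.lastday[]
See: 1903-04-30
Do: cabinet.pen[/gracre/todu; drislo]
See: ToolError: no parent
Do: dial.lunge[-6]
See: 1902-10-30
Do: dial.pin[1783-10-20]
See: 1783-10-20
Do: dial.stepdays[241]
See: 1784-06-17
Do: dial.stepdays[-239]
See: 1783-10-22
Do: cabinet.cull[/gu]
See: ok
Do: cabinet.relocate[/jan; /kuloho]
See: ok


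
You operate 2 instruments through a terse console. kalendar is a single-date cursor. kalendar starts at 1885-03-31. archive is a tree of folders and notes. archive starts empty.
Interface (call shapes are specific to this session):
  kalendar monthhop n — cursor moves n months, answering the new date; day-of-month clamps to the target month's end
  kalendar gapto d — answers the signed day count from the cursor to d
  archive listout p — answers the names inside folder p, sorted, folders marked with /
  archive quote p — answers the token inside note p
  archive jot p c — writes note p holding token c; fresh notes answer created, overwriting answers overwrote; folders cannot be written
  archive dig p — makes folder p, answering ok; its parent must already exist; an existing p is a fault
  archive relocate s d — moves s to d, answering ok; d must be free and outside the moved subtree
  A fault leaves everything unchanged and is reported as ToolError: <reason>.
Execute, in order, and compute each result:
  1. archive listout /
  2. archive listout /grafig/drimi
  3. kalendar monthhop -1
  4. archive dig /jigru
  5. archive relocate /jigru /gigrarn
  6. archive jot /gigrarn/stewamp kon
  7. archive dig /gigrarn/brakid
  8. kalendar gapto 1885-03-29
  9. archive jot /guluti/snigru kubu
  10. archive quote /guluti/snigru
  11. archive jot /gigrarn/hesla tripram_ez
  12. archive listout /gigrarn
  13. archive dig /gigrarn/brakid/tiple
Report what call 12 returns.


Answer: [brakid/, hesla, stewamp]

Derivation:
>>> archive listout p=/
:: []
>>> archive listout p=/grafig/drimi
:: ToolError: not found
>>> kalendar monthhop n=-1
:: 1885-02-28
>>> archive dig p=/jigru
:: ok
>>> archive relocate s=/jigru d=/gigrarn
:: ok
>>> archive jot p=/gigrarn/stewamp c=kon
:: created
>>> archive dig p=/gigrarn/brakid
:: ok
>>> kalendar gapto d=1885-03-29
:: 29
>>> archive jot p=/guluti/snigru c=kubu
:: ToolError: no parent
>>> archive quote p=/guluti/snigru
:: ToolError: not found
>>> archive jot p=/gigrarn/hesla c=tripram_ez
:: created
>>> archive listout p=/gigrarn
:: [brakid/, hesla, stewamp]
>>> archive dig p=/gigrarn/brakid/tiple
:: ok


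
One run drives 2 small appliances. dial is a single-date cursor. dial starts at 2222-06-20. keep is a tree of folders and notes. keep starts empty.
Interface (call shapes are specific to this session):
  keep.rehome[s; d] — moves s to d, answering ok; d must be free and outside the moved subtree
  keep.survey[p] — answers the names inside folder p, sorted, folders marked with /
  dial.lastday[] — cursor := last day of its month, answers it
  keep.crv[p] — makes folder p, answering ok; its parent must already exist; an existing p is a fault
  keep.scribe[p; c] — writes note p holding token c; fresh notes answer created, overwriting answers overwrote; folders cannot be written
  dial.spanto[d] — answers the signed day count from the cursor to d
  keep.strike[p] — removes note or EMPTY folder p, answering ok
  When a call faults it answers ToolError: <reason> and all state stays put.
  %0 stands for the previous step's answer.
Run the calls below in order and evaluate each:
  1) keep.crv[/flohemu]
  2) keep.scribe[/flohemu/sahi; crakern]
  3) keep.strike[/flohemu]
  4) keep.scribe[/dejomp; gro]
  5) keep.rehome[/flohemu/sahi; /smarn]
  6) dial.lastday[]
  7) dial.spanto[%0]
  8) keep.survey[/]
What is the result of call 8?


-- keep.crv(p=/flohemu) -> ok
-- keep.scribe(p=/flohemu/sahi, c=crakern) -> created
-- keep.strike(p=/flohemu) -> ToolError: not empty
-- keep.scribe(p=/dejomp, c=gro) -> created
-- keep.rehome(s=/flohemu/sahi, d=/smarn) -> ok
-- dial.lastday() -> 2222-06-30
-- dial.spanto(d=%0) -> 0
-- keep.survey(p=/) -> [dejomp, flohemu/, smarn]

Answer: [dejomp, flohemu/, smarn]


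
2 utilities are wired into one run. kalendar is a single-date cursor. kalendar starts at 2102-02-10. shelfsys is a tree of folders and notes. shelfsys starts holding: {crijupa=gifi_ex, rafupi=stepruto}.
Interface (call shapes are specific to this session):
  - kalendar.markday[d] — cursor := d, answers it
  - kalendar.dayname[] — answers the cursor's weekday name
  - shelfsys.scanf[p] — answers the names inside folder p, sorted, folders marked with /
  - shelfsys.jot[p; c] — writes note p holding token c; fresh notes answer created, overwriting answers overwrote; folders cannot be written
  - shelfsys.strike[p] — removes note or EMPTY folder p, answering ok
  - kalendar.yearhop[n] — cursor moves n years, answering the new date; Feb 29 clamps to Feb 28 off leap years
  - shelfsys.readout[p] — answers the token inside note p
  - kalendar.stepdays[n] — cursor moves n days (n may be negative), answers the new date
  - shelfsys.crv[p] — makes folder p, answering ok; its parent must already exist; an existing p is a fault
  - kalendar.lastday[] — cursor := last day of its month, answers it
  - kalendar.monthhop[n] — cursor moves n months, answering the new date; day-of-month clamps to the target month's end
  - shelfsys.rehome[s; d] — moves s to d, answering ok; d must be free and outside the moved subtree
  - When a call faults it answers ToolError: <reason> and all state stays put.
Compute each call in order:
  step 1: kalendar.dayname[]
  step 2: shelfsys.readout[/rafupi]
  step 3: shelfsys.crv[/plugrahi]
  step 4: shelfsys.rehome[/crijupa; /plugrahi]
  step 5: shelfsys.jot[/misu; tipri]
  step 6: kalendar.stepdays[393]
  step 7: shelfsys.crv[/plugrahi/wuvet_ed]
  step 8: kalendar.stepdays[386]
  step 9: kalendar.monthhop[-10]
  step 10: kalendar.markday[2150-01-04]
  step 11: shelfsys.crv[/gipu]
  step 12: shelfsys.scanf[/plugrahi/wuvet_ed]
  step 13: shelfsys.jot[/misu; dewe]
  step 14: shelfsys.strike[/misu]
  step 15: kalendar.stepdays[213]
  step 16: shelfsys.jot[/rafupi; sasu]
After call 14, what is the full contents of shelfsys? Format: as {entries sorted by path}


Answer: {crijupa=gifi_ex, gipu/, plugrahi/, plugrahi/wuvet_ed/, rafupi=stepruto}

Derivation:
% kalendar.dayname
:: Friday
% shelfsys.readout p='/rafupi'
:: stepruto
% shelfsys.crv p='/plugrahi'
:: ok
% shelfsys.rehome s='/crijupa' d='/plugrahi'
:: ToolError: exists
% shelfsys.jot p='/misu' c='tipri'
:: created
% kalendar.stepdays n='393'
:: 2103-03-10
% shelfsys.crv p='/plugrahi/wuvet_ed'
:: ok
% kalendar.stepdays n='386'
:: 2104-03-30
% kalendar.monthhop n='-10'
:: 2103-05-30
% kalendar.markday d='2150-01-04'
:: 2150-01-04
% shelfsys.crv p='/gipu'
:: ok
% shelfsys.scanf p='/plugrahi/wuvet_ed'
:: []
% shelfsys.jot p='/misu' c='dewe'
:: overwrote
% shelfsys.strike p='/misu'
:: ok
% kalendar.stepdays n='213'
:: 2150-08-05
% shelfsys.jot p='/rafupi' c='sasu'
:: overwrote


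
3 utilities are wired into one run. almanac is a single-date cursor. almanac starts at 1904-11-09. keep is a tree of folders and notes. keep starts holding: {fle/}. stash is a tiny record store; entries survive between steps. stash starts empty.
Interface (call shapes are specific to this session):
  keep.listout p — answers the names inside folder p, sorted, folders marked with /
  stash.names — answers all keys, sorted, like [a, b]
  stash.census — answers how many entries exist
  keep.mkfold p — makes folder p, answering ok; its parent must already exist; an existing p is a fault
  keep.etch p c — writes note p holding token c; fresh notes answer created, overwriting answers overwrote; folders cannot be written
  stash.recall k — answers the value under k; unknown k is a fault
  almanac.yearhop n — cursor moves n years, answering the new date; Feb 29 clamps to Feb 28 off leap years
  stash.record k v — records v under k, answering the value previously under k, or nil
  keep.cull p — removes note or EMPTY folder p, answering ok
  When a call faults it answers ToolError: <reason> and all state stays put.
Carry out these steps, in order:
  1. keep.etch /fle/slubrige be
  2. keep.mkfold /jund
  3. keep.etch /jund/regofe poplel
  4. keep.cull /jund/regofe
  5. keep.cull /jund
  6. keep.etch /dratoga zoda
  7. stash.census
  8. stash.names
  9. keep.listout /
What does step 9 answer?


CALL keep.etch[p→/fle/slubrige; c→be]
RET  created
CALL keep.mkfold[p→/jund]
RET  ok
CALL keep.etch[p→/jund/regofe; c→poplel]
RET  created
CALL keep.cull[p→/jund/regofe]
RET  ok
CALL keep.cull[p→/jund]
RET  ok
CALL keep.etch[p→/dratoga; c→zoda]
RET  created
CALL stash.census[]
RET  0
CALL stash.names[]
RET  []
CALL keep.listout[p→/]
RET  [dratoga, fle/]

Answer: [dratoga, fle/]


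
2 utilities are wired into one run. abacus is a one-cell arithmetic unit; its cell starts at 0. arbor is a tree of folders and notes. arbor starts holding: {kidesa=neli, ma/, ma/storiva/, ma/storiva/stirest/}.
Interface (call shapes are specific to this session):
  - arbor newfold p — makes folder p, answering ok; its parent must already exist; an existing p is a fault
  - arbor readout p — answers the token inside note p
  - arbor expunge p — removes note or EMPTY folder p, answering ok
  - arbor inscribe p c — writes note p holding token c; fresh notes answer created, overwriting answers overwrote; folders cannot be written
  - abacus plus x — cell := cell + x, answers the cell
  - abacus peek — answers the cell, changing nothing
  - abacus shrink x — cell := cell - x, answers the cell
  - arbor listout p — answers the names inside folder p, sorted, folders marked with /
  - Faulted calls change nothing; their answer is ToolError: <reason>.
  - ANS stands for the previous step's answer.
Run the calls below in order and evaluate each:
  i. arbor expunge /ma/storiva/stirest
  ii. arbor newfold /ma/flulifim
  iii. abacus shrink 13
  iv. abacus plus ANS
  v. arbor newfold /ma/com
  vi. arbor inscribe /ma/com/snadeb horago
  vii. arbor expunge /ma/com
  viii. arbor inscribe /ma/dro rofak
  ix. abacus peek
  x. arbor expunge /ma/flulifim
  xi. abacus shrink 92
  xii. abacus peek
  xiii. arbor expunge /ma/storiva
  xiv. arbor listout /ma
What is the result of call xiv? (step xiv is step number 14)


;; arbor expunge(p→/ma/storiva/stirest) => ok
;; arbor newfold(p→/ma/flulifim) => ok
;; abacus shrink(x→13) => -13
;; abacus plus(x→ANS) => -26
;; arbor newfold(p→/ma/com) => ok
;; arbor inscribe(p→/ma/com/snadeb, c→horago) => created
;; arbor expunge(p→/ma/com) => ToolError: not empty
;; arbor inscribe(p→/ma/dro, c→rofak) => created
;; abacus peek() => -26
;; arbor expunge(p→/ma/flulifim) => ok
;; abacus shrink(x→92) => -118
;; abacus peek() => -118
;; arbor expunge(p→/ma/storiva) => ok
;; arbor listout(p→/ma) => [com/, dro]

Answer: [com/, dro]


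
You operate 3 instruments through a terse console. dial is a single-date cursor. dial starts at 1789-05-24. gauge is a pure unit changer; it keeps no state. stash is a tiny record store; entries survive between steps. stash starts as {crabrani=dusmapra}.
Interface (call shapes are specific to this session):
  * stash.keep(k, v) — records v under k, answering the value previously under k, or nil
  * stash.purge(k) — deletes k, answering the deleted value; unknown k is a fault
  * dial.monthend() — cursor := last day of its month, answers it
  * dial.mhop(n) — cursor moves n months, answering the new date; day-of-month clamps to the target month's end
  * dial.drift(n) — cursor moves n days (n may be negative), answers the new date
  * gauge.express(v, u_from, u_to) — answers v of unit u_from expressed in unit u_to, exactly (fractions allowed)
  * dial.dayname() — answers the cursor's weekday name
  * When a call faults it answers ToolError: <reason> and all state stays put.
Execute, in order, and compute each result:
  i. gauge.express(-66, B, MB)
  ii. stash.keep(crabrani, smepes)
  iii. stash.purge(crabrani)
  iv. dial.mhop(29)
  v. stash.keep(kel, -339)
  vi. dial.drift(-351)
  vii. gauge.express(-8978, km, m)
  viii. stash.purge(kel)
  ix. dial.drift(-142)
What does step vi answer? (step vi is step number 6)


Then gauge.express(v→-66, u_from→B, u_to→MB), and see -33/500000.
Calling stash.keep(k→crabrani, v→smepes), which returns dusmapra.
Using stash.purge(k→crabrani), → smepes.
I call dial.mhop(n→29), and see 1791-10-24.
I run stash.keep(k→kel, v→-339), which returns nil.
Invoking dial.drift(n→-351), and observe 1790-11-07.
Calling gauge.express(v→-8978, u_from→km, u_to→m), and observe -8978000.
I run stash.purge(k→kel), and see -339.
Next I call dial.drift(n→-142), which returns 1790-06-18.

Answer: 1790-11-07


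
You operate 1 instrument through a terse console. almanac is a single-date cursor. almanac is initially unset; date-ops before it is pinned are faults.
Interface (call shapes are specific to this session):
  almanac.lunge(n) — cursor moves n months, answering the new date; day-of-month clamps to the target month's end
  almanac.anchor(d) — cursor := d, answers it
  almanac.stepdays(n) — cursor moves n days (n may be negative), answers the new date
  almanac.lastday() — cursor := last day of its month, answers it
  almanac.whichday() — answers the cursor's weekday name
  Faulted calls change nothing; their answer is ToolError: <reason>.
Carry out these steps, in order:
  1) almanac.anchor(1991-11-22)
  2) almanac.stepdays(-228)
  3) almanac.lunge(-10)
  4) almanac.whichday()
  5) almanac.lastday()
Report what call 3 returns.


Answer: 1990-06-08

Derivation:
>> almanac.anchor(d=1991-11-22)
<< 1991-11-22
>> almanac.stepdays(n=-228)
<< 1991-04-08
>> almanac.lunge(n=-10)
<< 1990-06-08
>> almanac.whichday()
<< Friday
>> almanac.lastday()
<< 1990-06-30


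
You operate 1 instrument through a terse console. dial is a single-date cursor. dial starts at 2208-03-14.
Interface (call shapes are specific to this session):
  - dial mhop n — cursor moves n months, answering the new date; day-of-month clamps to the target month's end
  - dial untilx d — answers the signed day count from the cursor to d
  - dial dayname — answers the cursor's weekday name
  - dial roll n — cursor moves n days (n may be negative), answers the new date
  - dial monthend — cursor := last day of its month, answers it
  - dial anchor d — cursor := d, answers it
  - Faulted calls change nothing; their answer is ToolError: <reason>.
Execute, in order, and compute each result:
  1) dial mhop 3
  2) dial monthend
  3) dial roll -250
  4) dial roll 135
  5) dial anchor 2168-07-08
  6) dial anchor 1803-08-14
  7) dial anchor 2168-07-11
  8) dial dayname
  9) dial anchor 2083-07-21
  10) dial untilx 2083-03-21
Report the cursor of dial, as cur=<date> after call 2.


Answer: cur=2208-06-30

Derivation:
-- dial mhop(n='3') => 2208-06-14
-- dial monthend() => 2208-06-30
-- dial roll(n='-250') => 2207-10-24
-- dial roll(n='135') => 2208-03-07
-- dial anchor(d='2168-07-08') => 2168-07-08
-- dial anchor(d='1803-08-14') => 1803-08-14
-- dial anchor(d='2168-07-11') => 2168-07-11
-- dial dayname() => Monday
-- dial anchor(d='2083-07-21') => 2083-07-21
-- dial untilx(d='2083-03-21') => -122


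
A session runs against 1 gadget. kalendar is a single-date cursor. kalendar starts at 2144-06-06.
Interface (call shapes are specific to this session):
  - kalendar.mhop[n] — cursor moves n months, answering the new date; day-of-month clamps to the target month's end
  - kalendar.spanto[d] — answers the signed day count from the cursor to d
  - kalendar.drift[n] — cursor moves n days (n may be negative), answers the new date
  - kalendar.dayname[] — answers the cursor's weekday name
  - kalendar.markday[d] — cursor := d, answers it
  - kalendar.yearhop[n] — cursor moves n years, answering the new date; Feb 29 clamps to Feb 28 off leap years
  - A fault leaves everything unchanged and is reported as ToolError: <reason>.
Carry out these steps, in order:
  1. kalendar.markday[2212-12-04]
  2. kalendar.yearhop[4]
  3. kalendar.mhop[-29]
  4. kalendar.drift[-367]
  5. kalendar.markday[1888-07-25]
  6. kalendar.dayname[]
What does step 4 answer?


Answer: 2213-07-02

Derivation:
// 1. kalendar.markday(2212-12-04) : 2212-12-04
// 2. kalendar.yearhop(4) : 2216-12-04
// 3. kalendar.mhop(-29) : 2214-07-04
// 4. kalendar.drift(-367) : 2213-07-02
// 5. kalendar.markday(1888-07-25) : 1888-07-25
// 6. kalendar.dayname() : Wednesday
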